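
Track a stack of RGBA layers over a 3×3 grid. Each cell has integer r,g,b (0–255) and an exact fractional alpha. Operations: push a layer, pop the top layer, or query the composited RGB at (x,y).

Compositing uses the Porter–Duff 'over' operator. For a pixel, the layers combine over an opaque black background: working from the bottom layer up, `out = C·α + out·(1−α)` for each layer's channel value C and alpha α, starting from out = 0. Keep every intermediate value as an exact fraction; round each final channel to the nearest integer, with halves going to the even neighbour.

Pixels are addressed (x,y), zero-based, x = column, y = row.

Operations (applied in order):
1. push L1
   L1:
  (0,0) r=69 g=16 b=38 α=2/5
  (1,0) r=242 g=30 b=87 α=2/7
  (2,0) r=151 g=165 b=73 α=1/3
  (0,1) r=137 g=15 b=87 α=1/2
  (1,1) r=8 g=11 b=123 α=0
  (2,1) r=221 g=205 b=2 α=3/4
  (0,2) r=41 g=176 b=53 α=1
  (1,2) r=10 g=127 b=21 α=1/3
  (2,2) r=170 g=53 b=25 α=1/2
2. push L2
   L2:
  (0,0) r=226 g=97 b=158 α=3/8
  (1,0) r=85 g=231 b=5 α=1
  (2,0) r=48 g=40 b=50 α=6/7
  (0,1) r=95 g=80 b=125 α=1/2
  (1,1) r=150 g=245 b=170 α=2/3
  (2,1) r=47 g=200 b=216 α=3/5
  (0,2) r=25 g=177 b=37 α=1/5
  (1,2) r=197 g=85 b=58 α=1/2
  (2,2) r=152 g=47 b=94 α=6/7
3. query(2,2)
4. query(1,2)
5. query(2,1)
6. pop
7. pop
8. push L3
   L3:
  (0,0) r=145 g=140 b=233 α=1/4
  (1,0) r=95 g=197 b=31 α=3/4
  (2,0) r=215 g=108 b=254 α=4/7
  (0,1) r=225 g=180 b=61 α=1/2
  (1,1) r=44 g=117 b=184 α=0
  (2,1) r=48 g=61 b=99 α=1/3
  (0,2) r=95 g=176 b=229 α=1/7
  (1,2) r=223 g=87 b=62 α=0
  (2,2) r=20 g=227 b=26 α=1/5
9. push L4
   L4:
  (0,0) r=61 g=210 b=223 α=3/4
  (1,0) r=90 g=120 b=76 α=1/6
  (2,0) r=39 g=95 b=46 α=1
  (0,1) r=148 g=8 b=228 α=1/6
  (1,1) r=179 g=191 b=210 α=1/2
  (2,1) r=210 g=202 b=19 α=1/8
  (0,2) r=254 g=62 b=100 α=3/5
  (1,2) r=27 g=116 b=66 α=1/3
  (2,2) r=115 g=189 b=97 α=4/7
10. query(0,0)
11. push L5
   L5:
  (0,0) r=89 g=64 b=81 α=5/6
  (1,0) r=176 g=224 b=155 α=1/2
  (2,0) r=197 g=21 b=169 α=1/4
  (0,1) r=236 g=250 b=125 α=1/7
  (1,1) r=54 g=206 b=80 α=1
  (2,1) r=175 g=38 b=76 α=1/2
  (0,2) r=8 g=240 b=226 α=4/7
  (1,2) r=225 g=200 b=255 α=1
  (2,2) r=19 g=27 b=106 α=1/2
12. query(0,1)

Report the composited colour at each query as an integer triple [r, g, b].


at x=2,y=2 over L1,L2:
L1 α=1/2: [85, 53/2, 25/2]
L2 α=6/7: [997/7, 617/14, 1153/14]
rounded: [142, 44, 82]

at x=1,y=2 over L1,L2:
+L1 (α=1/3) → [10/3, 127/3, 7]
+L2 (α=1/2) → [601/6, 191/3, 65/2]
= [100, 64, 32]

query (2,1) [L1,L2] — begin 0,0,0
L1 α=3/4: [663/4, 615/4, 3/2]
L2 α=3/5: [189/2, 363/2, 651/5]
rounded: [94, 182, 130]

at x=0,y=0 over L3,L4:
after L3 α=1/4: [145/4, 35, 233/4]
after L4 α=3/4: [877/16, 665/4, 2909/16]
rounded: [55, 166, 182]

(0,1) stack=L3,L4,L5; from [0,0,0]:
+L3 (α=1/2) → [225/2, 90, 61/2]
+L4 (α=1/6) → [1421/12, 229/3, 761/12]
+L5 (α=1/7) → [1893/14, 708/7, 1011/14]
= [135, 101, 72]


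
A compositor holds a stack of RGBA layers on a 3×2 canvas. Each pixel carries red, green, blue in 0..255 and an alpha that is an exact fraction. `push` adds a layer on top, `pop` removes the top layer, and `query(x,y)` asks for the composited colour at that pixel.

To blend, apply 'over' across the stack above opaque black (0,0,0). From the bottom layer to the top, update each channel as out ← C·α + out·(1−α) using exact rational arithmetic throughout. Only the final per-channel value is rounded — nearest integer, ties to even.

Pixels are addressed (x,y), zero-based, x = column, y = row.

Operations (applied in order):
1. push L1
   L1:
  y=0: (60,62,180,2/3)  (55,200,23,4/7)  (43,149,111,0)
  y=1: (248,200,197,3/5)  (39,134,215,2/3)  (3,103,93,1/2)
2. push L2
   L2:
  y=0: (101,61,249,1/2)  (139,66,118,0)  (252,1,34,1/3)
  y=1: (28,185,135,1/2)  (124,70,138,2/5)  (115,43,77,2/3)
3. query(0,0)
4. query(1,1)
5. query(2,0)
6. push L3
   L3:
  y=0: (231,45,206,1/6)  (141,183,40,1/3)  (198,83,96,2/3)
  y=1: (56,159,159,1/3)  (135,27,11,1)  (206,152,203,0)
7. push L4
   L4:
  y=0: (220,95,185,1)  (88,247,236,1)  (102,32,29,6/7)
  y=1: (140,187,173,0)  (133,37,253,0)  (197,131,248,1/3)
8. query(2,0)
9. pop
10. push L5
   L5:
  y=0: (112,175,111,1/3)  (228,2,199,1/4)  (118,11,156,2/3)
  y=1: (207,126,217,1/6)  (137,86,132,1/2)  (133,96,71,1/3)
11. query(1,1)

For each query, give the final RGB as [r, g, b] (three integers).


(0,0) stack=L1,L2; from [0,0,0]:
after L1 α=2/3: [40, 124/3, 120]
after L2 α=1/2: [141/2, 307/6, 369/2]
→ [70, 51, 184]

at x=1,y=1 over L1,L2:
L1 α=2/3: [26, 268/3, 430/3]
L2 α=2/5: [326/5, 408/5, 706/5]
→ [65, 82, 141]

query (2,0) [L1,L2] — begin 0,0,0
after L1 α=0: [0, 0, 0]
after L2 α=1/3: [84, 1/3, 34/3]
rounded: [84, 0, 11]

at x=2,y=0 over L1,L2,L3,L4:
+L1 (α=0) → [0, 0, 0]
+L2 (α=1/3) → [84, 1/3, 34/3]
+L3 (α=2/3) → [160, 499/9, 610/9]
+L4 (α=6/7) → [772/7, 2227/63, 2176/63]
rounded: [110, 35, 35]

at x=1,y=1 over L1,L2,L3,L5:
L1 α=2/3: [26, 268/3, 430/3]
L2 α=2/5: [326/5, 408/5, 706/5]
L3 α=1: [135, 27, 11]
L5 α=1/2: [136, 113/2, 143/2]
= [136, 56, 72]


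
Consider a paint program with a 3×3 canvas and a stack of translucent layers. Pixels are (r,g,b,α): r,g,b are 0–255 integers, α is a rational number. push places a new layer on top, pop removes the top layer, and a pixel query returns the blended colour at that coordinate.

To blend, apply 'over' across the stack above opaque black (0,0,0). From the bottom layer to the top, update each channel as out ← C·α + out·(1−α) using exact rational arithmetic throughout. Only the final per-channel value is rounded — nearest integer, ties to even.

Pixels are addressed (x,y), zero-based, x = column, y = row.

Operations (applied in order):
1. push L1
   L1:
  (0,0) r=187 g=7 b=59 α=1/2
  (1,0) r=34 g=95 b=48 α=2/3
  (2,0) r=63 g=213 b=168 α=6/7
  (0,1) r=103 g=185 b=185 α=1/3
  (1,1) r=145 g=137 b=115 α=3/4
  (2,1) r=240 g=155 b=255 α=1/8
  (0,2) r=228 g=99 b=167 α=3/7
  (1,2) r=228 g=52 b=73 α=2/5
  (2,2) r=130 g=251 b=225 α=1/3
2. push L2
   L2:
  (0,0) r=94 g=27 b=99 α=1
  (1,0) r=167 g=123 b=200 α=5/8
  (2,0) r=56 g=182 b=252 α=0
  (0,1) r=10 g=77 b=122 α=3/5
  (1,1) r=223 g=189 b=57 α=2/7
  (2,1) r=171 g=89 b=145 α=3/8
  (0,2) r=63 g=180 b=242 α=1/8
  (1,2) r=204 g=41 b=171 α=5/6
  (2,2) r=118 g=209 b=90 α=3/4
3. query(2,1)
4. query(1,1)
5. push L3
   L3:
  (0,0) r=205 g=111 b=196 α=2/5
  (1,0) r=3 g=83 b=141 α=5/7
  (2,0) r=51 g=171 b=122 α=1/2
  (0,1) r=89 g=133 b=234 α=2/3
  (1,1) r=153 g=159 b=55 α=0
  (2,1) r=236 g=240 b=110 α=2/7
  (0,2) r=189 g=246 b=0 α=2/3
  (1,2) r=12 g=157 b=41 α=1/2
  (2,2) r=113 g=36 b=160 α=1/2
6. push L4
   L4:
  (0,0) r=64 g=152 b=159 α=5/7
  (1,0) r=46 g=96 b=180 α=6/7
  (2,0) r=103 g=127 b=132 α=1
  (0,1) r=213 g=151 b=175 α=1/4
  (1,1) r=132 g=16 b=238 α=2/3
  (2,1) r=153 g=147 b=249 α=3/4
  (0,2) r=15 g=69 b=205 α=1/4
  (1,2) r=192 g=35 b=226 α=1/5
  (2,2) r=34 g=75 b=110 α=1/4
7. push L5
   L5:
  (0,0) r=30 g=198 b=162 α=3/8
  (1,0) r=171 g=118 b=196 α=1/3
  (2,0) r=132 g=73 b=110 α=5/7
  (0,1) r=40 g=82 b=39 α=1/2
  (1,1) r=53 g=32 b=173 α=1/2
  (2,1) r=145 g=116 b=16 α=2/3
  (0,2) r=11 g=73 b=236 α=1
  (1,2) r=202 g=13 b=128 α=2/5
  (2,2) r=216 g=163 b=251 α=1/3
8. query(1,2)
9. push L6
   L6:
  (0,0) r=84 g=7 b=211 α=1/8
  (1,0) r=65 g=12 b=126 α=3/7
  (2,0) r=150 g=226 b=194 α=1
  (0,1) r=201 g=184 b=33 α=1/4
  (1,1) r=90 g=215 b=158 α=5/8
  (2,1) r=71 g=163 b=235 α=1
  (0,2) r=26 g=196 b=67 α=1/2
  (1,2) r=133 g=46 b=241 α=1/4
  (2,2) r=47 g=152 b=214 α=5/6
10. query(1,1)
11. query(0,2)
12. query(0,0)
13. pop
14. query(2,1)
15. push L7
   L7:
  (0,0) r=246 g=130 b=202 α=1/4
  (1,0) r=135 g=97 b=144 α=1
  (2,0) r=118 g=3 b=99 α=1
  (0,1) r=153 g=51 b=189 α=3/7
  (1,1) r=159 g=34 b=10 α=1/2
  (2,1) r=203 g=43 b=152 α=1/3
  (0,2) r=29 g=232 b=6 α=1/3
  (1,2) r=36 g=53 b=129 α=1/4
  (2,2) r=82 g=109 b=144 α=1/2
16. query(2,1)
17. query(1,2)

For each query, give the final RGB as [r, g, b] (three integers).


(2,1) stack=L1,L2; from [0,0,0]:
after L1 α=1/8: [30, 155/8, 255/8]
after L2 α=3/8: [663/8, 2911/64, 4755/64]
= [83, 45, 74]

query (1,1) [L1,L2] — begin 0,0,0
+L1 (α=3/4) → [435/4, 411/4, 345/4]
+L2 (α=2/7) → [3959/28, 3567/28, 2181/28]
rounded: [141, 127, 78]

at x=1,y=2 over L1,L2,L3,L4,L5:
+L1 (α=2/5) → [456/5, 104/5, 146/5]
+L2 (α=5/6) → [926/5, 1129/30, 4421/30]
+L3 (α=1/2) → [493/5, 5839/60, 5651/60]
+L4 (α=1/5) → [2932/25, 6364/75, 9041/75]
+L5 (α=2/5) → [18896/125, 7014/125, 15441/125]
rounded: [151, 56, 124]

query (1,1) [L1,L2,L3,L4,L5,L6] — begin 0,0,0
after L1 α=3/4: [435/4, 411/4, 345/4]
after L2 α=2/7: [3959/28, 3567/28, 2181/28]
after L3 α=0: [3959/28, 3567/28, 2181/28]
after L4 α=2/3: [11351/84, 4463/84, 15509/84]
after L5 α=1/2: [15803/168, 7151/168, 30041/168]
after L6 α=5/8: [41003/448, 67351/448, 74281/448]
= [92, 150, 166]

query (0,2) [L1,L2,L3,L4,L5,L6] — begin 0,0,0
after L1 α=3/7: [684/7, 297/7, 501/7]
after L2 α=1/8: [747/8, 477/8, 743/8]
after L3 α=2/3: [1257/8, 1471/8, 743/24]
after L4 α=1/4: [3891/32, 4965/32, 2383/32]
after L5 α=1: [11, 73, 236]
after L6 α=1/2: [37/2, 269/2, 303/2]
rounded: [18, 134, 152]

at x=0,y=0 over L1,L2,L3,L4,L5,L6:
L1 α=1/2: [187/2, 7/2, 59/2]
L2 α=1: [94, 27, 99]
L3 α=2/5: [692/5, 303/5, 689/5]
L4 α=5/7: [2984/35, 4406/35, 5353/35]
L5 α=3/8: [1807/28, 2141/14, 8755/56]
L6 α=1/8: [2143/32, 2155/16, 10443/64]
→ [67, 135, 163]

(2,1) stack=L1,L2,L3,L4,L5; from [0,0,0]:
L1 α=1/8: [30, 155/8, 255/8]
L2 α=3/8: [663/8, 2911/64, 4755/64]
L3 α=2/7: [1013/8, 45275/448, 37855/448]
L4 α=3/4: [4685/32, 242843/1792, 372511/1792]
L5 α=2/3: [4655/32, 219529/1792, 143285/1792]
rounded: [145, 123, 80]

at x=2,y=1 over L1,L2,L3,L4,L5,L7:
after L1 α=1/8: [30, 155/8, 255/8]
after L2 α=3/8: [663/8, 2911/64, 4755/64]
after L3 α=2/7: [1013/8, 45275/448, 37855/448]
after L4 α=3/4: [4685/32, 242843/1792, 372511/1792]
after L5 α=2/3: [4655/32, 219529/1792, 143285/1792]
after L7 α=1/3: [7903/48, 86019/896, 93159/896]
rounded: [165, 96, 104]

at x=1,y=2 over L1,L2,L3,L4,L5,L7:
after L1 α=2/5: [456/5, 104/5, 146/5]
after L2 α=5/6: [926/5, 1129/30, 4421/30]
after L3 α=1/2: [493/5, 5839/60, 5651/60]
after L4 α=1/5: [2932/25, 6364/75, 9041/75]
after L5 α=2/5: [18896/125, 7014/125, 15441/125]
after L7 α=1/4: [15297/125, 27667/500, 15612/125]
→ [122, 55, 125]


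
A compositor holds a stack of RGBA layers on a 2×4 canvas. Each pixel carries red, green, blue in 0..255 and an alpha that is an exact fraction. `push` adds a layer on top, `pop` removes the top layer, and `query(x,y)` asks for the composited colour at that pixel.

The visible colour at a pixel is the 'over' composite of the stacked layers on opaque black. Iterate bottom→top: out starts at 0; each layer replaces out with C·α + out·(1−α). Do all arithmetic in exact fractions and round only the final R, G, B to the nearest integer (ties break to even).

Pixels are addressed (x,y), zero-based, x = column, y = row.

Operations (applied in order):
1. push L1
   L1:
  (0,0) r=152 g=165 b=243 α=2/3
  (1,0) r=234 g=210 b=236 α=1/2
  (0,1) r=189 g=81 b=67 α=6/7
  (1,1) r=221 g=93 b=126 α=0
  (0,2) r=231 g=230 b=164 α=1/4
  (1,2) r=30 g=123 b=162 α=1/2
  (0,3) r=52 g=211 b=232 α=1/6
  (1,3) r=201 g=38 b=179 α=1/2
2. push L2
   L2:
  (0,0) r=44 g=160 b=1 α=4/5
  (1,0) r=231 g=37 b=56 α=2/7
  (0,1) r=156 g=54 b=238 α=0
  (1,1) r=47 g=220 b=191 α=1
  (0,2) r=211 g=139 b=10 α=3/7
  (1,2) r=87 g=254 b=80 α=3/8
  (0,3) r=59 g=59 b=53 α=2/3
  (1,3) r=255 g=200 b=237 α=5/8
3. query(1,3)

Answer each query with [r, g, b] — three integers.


(1,3) stack=L1,L2; from [0,0,0]:
L1 α=1/2: [201/2, 19, 179/2]
L2 α=5/8: [3153/16, 1057/8, 2907/16]
→ [197, 132, 182]


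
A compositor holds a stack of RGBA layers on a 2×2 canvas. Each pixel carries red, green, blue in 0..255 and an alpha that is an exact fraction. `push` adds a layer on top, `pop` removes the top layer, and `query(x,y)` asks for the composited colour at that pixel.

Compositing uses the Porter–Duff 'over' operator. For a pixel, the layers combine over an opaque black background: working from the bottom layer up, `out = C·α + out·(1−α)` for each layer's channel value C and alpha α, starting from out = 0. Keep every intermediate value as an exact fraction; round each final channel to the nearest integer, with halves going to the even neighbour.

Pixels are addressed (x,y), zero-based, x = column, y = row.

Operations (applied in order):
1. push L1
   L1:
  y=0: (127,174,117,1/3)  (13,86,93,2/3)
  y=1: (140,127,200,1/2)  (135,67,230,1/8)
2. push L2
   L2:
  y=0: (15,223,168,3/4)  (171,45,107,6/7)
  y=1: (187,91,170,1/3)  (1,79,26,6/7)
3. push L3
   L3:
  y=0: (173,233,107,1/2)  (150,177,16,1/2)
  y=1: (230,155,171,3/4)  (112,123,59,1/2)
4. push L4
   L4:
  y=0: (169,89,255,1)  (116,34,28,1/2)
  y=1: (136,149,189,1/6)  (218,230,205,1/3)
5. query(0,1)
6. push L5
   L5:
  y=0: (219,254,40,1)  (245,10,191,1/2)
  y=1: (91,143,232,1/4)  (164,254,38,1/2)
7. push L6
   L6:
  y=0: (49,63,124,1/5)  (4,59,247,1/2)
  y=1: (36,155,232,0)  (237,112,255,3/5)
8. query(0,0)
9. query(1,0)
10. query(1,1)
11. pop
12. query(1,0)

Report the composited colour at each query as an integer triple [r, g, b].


(0,1) stack=L1,L2,L3,L4; from [0,0,0]:
after L1 α=1/2: [70, 127/2, 100]
after L2 α=1/3: [109, 218/3, 370/3]
after L3 α=3/4: [799/4, 1613/12, 1909/12]
after L4 α=1/6: [1513/8, 9853/72, 11813/72]
= [189, 137, 164]

(0,0) stack=L1,L2,L3,L4,L5,L6; from [0,0,0]:
after L1 α=1/3: [127/3, 58, 39]
after L2 α=3/4: [131/6, 727/4, 543/4]
after L3 α=1/2: [1169/12, 1659/8, 971/8]
after L4 α=1: [169, 89, 255]
after L5 α=1: [219, 254, 40]
after L6 α=1/5: [185, 1079/5, 284/5]
rounded: [185, 216, 57]

at x=1,y=0 over L1,L2,L3,L4,L5,L6:
+L1 (α=2/3) → [26/3, 172/3, 62]
+L2 (α=6/7) → [3104/21, 982/21, 704/7]
+L3 (α=1/2) → [3127/21, 4699/42, 408/7]
+L4 (α=1/2) → [5563/42, 6127/84, 302/7]
+L5 (α=1/2) → [15853/84, 6967/168, 1639/14]
+L6 (α=1/2) → [16189/168, 16879/336, 5097/28]
rounded: [96, 50, 182]

query (1,1) [L1,L2,L3,L4,L5,L6] — begin 0,0,0
after L1 α=1/8: [135/8, 67/8, 115/4]
after L2 α=6/7: [183/56, 3859/56, 739/28]
after L3 α=1/2: [6455/112, 10747/112, 2391/56]
after L4 α=1/3: [6221/56, 23627/168, 8131/84]
after L5 α=1/2: [15405/112, 66299/336, 11323/168]
after L6 α=3/5: [55221/280, 122747/840, 75583/420]
rounded: [197, 146, 180]

(1,0) stack=L1,L2,L3,L4,L5; from [0,0,0]:
after L1 α=2/3: [26/3, 172/3, 62]
after L2 α=6/7: [3104/21, 982/21, 704/7]
after L3 α=1/2: [3127/21, 4699/42, 408/7]
after L4 α=1/2: [5563/42, 6127/84, 302/7]
after L5 α=1/2: [15853/84, 6967/168, 1639/14]
→ [189, 41, 117]


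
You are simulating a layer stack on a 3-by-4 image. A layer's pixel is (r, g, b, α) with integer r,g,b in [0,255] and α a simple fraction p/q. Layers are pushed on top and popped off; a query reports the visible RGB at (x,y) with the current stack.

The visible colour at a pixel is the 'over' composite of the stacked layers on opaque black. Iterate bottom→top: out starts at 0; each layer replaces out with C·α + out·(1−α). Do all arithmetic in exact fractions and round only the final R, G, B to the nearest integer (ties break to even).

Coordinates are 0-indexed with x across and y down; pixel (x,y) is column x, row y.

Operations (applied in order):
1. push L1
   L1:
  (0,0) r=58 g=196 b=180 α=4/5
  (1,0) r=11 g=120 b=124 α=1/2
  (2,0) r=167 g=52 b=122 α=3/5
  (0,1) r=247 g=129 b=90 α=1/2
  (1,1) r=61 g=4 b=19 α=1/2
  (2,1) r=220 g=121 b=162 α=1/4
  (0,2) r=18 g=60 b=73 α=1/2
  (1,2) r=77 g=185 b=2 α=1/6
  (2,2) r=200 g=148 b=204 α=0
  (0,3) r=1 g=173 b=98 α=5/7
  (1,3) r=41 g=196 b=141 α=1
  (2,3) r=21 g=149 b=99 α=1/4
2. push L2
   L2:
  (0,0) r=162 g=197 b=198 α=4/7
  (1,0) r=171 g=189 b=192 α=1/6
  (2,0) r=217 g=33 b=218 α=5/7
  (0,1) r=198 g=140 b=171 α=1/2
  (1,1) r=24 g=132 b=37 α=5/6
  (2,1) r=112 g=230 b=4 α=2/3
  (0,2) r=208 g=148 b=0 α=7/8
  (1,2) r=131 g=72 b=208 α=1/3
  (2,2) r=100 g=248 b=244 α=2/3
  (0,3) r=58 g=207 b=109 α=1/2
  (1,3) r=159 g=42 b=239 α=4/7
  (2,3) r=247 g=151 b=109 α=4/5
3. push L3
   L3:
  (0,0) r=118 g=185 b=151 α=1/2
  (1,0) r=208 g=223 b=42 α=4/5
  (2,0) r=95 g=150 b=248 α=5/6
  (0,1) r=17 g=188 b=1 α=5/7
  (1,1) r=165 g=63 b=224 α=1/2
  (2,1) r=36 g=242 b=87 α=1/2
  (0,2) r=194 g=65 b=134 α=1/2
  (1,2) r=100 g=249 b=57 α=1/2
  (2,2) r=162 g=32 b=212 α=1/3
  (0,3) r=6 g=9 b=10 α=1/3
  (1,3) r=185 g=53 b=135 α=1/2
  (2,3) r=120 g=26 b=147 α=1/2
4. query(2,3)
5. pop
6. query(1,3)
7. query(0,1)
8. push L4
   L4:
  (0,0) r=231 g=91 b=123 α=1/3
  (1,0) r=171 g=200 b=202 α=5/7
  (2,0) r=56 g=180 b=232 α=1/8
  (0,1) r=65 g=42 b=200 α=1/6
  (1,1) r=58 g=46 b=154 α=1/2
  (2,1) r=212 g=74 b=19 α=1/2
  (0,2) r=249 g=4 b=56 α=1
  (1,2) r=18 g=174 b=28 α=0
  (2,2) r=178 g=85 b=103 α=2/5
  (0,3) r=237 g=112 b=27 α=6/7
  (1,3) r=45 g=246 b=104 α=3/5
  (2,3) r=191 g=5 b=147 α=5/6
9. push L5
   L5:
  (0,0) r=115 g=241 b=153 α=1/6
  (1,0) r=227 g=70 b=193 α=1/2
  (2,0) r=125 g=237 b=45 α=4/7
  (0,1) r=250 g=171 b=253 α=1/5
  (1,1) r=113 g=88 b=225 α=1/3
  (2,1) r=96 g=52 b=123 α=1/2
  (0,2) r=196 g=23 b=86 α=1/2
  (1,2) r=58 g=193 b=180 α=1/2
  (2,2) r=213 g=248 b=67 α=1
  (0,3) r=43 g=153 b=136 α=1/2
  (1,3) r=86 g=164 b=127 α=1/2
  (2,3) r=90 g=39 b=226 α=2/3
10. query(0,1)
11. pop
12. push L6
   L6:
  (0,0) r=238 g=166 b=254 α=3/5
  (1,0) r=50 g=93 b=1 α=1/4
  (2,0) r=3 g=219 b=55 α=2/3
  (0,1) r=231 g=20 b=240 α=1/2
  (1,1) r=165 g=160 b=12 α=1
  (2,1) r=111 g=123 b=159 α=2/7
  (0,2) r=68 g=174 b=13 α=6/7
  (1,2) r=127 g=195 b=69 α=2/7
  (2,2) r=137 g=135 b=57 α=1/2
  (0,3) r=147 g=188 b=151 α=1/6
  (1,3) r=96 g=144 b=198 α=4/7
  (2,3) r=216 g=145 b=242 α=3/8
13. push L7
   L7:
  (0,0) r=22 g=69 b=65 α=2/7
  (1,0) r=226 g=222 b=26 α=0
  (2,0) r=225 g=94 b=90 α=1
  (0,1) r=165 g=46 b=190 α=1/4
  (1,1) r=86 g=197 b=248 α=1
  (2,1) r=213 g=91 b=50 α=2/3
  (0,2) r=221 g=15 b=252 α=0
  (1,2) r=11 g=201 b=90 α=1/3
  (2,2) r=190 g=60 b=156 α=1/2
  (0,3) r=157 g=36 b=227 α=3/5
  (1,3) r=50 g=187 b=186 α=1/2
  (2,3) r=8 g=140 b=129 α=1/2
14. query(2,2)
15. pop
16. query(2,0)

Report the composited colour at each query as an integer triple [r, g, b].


query (2,3) [L1,L2,L3] — begin 0,0,0
after L1 α=1/4: [21/4, 149/4, 99/4]
after L2 α=4/5: [3973/20, 513/4, 1843/20]
after L3 α=1/2: [6373/40, 617/8, 4783/40]
= [159, 77, 120]

at x=1,y=3 over L1,L2:
L1 α=1: [41, 196, 141]
L2 α=4/7: [759/7, 108, 197]
→ [108, 108, 197]

query (0,1) [L1,L2] — begin 0,0,0
L1 α=1/2: [247/2, 129/2, 45]
L2 α=1/2: [643/4, 409/4, 108]
= [161, 102, 108]

query (0,1) [L1,L2,L4,L5] — begin 0,0,0
+L1 (α=1/2) → [247/2, 129/2, 45]
+L2 (α=1/2) → [643/4, 409/4, 108]
+L4 (α=1/6) → [3475/24, 2213/24, 370/3]
+L5 (α=1/5) → [995/6, 3239/30, 2239/15]
→ [166, 108, 149]

at x=2,y=2 over L1,L2,L4,L6,L7:
+L1 (α=0) → [0, 0, 0]
+L2 (α=2/3) → [200/3, 496/3, 488/3]
+L4 (α=2/5) → [556/5, 666/5, 694/5]
+L6 (α=1/2) → [1241/10, 1341/10, 979/10]
+L7 (α=1/2) → [3141/20, 1941/20, 2539/20]
rounded: [157, 97, 127]

at x=2,y=0 over L1,L2,L4,L6:
+L1 (α=3/5) → [501/5, 156/5, 366/5]
+L2 (α=5/7) → [6427/35, 1137/35, 6182/35]
+L4 (α=1/8) → [6707/40, 2037/40, 3671/20]
+L6 (α=2/3) → [6947/120, 6519/40, 1957/20]
→ [58, 163, 98]


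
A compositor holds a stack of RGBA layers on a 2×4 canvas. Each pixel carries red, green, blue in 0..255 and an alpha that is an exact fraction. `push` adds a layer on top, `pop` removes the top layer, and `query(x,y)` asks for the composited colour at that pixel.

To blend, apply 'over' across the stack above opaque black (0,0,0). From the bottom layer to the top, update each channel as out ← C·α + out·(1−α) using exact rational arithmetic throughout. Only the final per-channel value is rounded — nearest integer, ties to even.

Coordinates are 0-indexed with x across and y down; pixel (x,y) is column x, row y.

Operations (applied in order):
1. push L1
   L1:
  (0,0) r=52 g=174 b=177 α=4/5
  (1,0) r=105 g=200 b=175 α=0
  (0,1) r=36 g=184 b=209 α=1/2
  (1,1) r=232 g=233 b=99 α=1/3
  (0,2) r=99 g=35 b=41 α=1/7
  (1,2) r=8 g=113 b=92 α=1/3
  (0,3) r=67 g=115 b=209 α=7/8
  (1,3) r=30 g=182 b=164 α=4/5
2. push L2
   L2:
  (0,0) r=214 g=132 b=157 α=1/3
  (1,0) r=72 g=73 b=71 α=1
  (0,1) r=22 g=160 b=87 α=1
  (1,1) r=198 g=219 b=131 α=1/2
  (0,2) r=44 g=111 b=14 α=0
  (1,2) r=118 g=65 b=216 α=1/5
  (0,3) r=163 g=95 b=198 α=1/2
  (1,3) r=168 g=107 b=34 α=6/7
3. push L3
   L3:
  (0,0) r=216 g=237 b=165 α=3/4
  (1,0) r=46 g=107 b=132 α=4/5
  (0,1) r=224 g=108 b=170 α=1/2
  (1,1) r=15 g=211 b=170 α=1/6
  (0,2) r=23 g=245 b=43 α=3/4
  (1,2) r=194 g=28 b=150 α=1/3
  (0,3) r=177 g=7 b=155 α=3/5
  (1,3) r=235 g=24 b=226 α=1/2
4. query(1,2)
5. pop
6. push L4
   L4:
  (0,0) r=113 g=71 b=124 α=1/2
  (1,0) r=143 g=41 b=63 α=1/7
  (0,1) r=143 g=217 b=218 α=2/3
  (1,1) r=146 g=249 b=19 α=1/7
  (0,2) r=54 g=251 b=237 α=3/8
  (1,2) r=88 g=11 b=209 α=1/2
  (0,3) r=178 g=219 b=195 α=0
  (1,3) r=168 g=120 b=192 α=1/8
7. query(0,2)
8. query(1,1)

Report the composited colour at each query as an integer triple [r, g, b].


(1,2) stack=L1,L2,L3; from [0,0,0]:
+L1 (α=1/3) → [8/3, 113/3, 92/3]
+L2 (α=1/5) → [386/15, 647/15, 1016/15]
+L3 (α=1/3) → [3682/45, 1714/45, 4282/45]
rounded: [82, 38, 95]

(0,2) stack=L1,L2,L4; from [0,0,0]:
L1 α=1/7: [99/7, 5, 41/7]
L2 α=0: [99/7, 5, 41/7]
L4 α=3/8: [1629/56, 389/4, 2591/28]
→ [29, 97, 93]

query (1,1) [L1,L2,L4] — begin 0,0,0
L1 α=1/3: [232/3, 233/3, 33]
L2 α=1/2: [413/3, 445/3, 82]
L4 α=1/7: [972/7, 1139/7, 73]
rounded: [139, 163, 73]


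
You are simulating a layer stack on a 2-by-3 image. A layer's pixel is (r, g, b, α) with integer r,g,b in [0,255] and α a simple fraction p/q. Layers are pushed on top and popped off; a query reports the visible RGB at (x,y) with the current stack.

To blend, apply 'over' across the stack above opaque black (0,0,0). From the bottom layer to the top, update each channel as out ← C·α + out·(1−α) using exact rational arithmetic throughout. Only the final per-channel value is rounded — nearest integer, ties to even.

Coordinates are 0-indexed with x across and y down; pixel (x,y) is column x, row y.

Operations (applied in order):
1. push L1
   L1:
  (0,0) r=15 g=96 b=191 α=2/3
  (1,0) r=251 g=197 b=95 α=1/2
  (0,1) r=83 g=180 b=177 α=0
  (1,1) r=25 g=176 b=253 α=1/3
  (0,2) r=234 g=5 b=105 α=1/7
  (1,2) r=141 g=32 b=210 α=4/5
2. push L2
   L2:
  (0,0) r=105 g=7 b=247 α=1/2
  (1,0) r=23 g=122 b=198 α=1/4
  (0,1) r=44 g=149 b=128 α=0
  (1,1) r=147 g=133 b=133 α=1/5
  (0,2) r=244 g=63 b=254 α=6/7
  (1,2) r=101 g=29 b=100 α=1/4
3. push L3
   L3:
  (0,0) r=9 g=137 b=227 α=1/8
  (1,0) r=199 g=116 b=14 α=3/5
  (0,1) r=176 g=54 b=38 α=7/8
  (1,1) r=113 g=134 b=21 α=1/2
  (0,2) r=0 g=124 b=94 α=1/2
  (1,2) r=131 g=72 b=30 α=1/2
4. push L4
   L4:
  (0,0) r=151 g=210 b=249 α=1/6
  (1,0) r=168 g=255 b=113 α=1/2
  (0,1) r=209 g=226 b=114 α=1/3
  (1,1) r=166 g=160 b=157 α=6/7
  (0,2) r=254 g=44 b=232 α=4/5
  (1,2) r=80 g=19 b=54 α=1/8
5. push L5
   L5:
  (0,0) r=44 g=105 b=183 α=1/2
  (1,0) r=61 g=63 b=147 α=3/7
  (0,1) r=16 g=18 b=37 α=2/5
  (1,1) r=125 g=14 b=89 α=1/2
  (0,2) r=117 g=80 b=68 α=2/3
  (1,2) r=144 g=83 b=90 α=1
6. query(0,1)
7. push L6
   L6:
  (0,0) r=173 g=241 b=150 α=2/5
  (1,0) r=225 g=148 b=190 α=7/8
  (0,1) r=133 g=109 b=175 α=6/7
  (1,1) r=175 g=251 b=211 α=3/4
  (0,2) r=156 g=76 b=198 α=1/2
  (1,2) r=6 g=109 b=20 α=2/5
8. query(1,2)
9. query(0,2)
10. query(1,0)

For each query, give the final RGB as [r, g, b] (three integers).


query (0,1) [L1,L2,L3,L4,L5] — begin 0,0,0
after L1 α=0: [0, 0, 0]
after L2 α=0: [0, 0, 0]
after L3 α=7/8: [154, 189/4, 133/4]
after L4 α=1/3: [517/3, 641/6, 361/6]
after L5 α=2/5: [549/5, 713/10, 509/10]
rounded: [110, 71, 51]

(1,2) stack=L1,L2,L3,L4,L5,L6; from [0,0,0]:
L1 α=4/5: [564/5, 128/5, 168]
L2 α=1/4: [2197/20, 529/20, 151]
L3 α=1/2: [4817/40, 1969/40, 181/2]
L4 α=1/8: [36919/320, 14543/320, 1375/16]
L5 α=1: [144, 83, 90]
L6 α=2/5: [444/5, 467/5, 62]
rounded: [89, 93, 62]

at x=0,y=2 over L1,L2,L3,L4,L5,L6:
after L1 α=1/7: [234/7, 5/7, 15]
after L2 α=6/7: [10482/49, 2651/49, 1539/7]
after L3 α=1/2: [5241/49, 8727/98, 2197/14]
after L4 α=4/5: [11005/49, 5195/98, 15189/70]
after L5 α=2/3: [22471/147, 20875/294, 24709/210]
after L6 α=1/2: [45403/294, 43219/588, 66289/420]
→ [154, 74, 158]

at x=1,y=0 over L1,L2,L3,L4,L5,L6:
L1 α=1/2: [251/2, 197/2, 95/2]
L2 α=1/4: [799/8, 835/8, 681/8]
L3 α=3/5: [3187/20, 2227/20, 849/20]
L4 α=1/2: [6547/40, 7327/40, 3109/40]
L5 α=3/7: [8377/70, 9217/70, 7519/70]
L6 α=7/8: [118627/560, 81737/560, 100619/560]
= [212, 146, 180]


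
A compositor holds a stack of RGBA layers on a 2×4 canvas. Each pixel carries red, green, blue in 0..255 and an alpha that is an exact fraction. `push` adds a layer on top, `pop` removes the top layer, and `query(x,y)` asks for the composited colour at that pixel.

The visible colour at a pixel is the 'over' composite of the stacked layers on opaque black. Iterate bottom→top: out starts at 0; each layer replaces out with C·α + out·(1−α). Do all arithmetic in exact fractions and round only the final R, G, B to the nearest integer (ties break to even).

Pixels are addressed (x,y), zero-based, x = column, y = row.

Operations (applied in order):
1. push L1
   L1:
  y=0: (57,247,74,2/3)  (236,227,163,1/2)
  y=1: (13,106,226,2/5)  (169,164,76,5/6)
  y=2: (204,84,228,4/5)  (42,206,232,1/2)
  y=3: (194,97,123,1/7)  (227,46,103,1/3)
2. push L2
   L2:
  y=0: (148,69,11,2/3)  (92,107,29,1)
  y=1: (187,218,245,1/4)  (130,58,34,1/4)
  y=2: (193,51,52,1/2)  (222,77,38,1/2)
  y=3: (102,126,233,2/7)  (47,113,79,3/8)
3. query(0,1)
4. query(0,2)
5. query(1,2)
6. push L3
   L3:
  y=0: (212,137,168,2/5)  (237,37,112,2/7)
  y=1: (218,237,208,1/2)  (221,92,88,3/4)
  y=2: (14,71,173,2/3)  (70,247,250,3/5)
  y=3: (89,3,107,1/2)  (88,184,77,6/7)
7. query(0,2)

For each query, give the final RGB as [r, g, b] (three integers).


(0,1) stack=L1,L2; from [0,0,0]:
L1 α=2/5: [26/5, 212/5, 452/5]
L2 α=1/4: [1013/20, 863/10, 2581/20]
→ [51, 86, 129]

at x=0,y=2 over L1,L2:
+L1 (α=4/5) → [816/5, 336/5, 912/5]
+L2 (α=1/2) → [1781/10, 591/10, 586/5]
→ [178, 59, 117]

query (1,2) [L1,L2] — begin 0,0,0
after L1 α=1/2: [21, 103, 116]
after L2 α=1/2: [243/2, 90, 77]
→ [122, 90, 77]

at x=0,y=2 over L1,L2,L3:
L1 α=4/5: [816/5, 336/5, 912/5]
L2 α=1/2: [1781/10, 591/10, 586/5]
L3 α=2/3: [687/10, 2011/30, 772/5]
= [69, 67, 154]


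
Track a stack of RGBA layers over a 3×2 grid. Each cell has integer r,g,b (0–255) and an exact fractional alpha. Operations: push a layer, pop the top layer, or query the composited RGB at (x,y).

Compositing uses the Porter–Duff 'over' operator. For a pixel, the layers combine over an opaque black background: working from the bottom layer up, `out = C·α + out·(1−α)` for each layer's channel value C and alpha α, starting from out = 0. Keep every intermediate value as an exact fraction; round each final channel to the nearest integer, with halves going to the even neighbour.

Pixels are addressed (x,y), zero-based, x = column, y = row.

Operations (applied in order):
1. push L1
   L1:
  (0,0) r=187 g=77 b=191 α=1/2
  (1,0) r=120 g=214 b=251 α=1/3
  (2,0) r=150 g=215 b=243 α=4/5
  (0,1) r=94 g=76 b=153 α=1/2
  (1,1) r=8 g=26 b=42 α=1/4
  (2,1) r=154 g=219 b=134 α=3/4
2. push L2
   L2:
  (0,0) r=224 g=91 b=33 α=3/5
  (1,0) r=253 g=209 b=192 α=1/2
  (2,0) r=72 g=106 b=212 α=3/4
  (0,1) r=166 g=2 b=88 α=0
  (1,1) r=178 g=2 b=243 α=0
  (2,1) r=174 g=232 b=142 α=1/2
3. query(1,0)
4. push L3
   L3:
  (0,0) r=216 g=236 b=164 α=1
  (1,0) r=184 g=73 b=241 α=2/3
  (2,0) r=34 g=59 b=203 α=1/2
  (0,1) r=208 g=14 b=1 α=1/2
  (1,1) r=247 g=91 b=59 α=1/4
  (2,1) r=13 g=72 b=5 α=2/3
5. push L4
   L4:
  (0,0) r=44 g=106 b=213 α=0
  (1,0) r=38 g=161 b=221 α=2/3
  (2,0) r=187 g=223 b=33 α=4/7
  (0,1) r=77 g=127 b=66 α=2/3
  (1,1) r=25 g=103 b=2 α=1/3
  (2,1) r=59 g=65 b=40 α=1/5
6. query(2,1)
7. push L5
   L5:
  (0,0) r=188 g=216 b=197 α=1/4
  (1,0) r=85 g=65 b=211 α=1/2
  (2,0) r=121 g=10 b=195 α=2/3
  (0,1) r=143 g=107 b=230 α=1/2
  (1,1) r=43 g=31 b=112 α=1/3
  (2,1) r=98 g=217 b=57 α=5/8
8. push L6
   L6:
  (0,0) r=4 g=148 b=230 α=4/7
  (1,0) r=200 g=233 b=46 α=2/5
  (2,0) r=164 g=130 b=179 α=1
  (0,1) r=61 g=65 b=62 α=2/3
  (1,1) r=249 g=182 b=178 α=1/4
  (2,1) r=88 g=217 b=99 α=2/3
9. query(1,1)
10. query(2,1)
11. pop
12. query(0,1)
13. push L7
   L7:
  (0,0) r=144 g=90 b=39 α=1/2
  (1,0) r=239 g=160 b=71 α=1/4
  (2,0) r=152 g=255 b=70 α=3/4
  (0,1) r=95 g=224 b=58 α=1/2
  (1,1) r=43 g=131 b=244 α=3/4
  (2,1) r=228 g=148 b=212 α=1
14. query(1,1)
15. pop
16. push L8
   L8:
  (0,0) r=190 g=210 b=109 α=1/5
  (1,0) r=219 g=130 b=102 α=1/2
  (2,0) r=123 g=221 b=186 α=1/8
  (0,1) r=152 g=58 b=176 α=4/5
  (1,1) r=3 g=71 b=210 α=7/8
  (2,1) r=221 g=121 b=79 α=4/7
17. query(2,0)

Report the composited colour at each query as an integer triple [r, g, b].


(1,0) stack=L1,L2; from [0,0,0]:
L1 α=1/3: [40, 214/3, 251/3]
L2 α=1/2: [293/2, 841/6, 827/6]
rounded: [146, 140, 138]

(2,1) stack=L1,L2,L3,L4; from [0,0,0]:
+L1 (α=3/4) → [231/2, 657/4, 201/2]
+L2 (α=1/2) → [579/4, 1585/8, 485/4]
+L3 (α=2/3) → [683/12, 2737/24, 175/4]
+L4 (α=1/5) → [172/3, 3127/30, 43]
rounded: [57, 104, 43]

(1,1) stack=L1,L2,L3,L4,L5,L6; from [0,0,0]:
L1 α=1/4: [2, 13/2, 21/2]
L2 α=0: [2, 13/2, 21/2]
L3 α=1/4: [253/4, 221/8, 181/8]
L4 α=1/3: [101/2, 211/4, 63/4]
L5 α=1/3: [48, 91/2, 287/6]
L6 α=1/4: [393/4, 637/8, 643/8]
rounded: [98, 80, 80]

at x=2,y=1 over L1,L2,L3,L4,L5,L6:
+L1 (α=3/4) → [231/2, 657/4, 201/2]
+L2 (α=1/2) → [579/4, 1585/8, 485/4]
+L3 (α=2/3) → [683/12, 2737/24, 175/4]
+L4 (α=1/5) → [172/3, 3127/30, 43]
+L5 (α=5/8) → [331/4, 13977/80, 207/4]
+L6 (α=2/3) → [345/4, 48697/240, 333/4]
rounded: [86, 203, 83]

(0,1) stack=L1,L2,L3,L4,L5; from [0,0,0]:
L1 α=1/2: [47, 38, 153/2]
L2 α=0: [47, 38, 153/2]
L3 α=1/2: [255/2, 26, 155/4]
L4 α=2/3: [563/6, 280/3, 683/12]
L5 α=1/2: [1421/12, 601/6, 3443/24]
rounded: [118, 100, 143]

at x=1,y=1 over L1,L2,L3,L4,L5,L7:
+L1 (α=1/4) → [2, 13/2, 21/2]
+L2 (α=0) → [2, 13/2, 21/2]
+L3 (α=1/4) → [253/4, 221/8, 181/8]
+L4 (α=1/3) → [101/2, 211/4, 63/4]
+L5 (α=1/3) → [48, 91/2, 287/6]
+L7 (α=3/4) → [177/4, 877/8, 4679/24]
= [44, 110, 195]

query (2,0) [L1,L2,L3,L4,L5,L8] — begin 0,0,0
after L1 α=4/5: [120, 172, 972/5]
after L2 α=3/4: [84, 245/2, 1038/5]
after L3 α=1/2: [59, 363/4, 2053/10]
after L4 α=4/7: [925/7, 4657/28, 7479/70]
after L5 α=2/3: [873/7, 1739/28, 11593/70]
after L8 α=1/8: [249/2, 2623/32, 13453/80]
→ [124, 82, 168]


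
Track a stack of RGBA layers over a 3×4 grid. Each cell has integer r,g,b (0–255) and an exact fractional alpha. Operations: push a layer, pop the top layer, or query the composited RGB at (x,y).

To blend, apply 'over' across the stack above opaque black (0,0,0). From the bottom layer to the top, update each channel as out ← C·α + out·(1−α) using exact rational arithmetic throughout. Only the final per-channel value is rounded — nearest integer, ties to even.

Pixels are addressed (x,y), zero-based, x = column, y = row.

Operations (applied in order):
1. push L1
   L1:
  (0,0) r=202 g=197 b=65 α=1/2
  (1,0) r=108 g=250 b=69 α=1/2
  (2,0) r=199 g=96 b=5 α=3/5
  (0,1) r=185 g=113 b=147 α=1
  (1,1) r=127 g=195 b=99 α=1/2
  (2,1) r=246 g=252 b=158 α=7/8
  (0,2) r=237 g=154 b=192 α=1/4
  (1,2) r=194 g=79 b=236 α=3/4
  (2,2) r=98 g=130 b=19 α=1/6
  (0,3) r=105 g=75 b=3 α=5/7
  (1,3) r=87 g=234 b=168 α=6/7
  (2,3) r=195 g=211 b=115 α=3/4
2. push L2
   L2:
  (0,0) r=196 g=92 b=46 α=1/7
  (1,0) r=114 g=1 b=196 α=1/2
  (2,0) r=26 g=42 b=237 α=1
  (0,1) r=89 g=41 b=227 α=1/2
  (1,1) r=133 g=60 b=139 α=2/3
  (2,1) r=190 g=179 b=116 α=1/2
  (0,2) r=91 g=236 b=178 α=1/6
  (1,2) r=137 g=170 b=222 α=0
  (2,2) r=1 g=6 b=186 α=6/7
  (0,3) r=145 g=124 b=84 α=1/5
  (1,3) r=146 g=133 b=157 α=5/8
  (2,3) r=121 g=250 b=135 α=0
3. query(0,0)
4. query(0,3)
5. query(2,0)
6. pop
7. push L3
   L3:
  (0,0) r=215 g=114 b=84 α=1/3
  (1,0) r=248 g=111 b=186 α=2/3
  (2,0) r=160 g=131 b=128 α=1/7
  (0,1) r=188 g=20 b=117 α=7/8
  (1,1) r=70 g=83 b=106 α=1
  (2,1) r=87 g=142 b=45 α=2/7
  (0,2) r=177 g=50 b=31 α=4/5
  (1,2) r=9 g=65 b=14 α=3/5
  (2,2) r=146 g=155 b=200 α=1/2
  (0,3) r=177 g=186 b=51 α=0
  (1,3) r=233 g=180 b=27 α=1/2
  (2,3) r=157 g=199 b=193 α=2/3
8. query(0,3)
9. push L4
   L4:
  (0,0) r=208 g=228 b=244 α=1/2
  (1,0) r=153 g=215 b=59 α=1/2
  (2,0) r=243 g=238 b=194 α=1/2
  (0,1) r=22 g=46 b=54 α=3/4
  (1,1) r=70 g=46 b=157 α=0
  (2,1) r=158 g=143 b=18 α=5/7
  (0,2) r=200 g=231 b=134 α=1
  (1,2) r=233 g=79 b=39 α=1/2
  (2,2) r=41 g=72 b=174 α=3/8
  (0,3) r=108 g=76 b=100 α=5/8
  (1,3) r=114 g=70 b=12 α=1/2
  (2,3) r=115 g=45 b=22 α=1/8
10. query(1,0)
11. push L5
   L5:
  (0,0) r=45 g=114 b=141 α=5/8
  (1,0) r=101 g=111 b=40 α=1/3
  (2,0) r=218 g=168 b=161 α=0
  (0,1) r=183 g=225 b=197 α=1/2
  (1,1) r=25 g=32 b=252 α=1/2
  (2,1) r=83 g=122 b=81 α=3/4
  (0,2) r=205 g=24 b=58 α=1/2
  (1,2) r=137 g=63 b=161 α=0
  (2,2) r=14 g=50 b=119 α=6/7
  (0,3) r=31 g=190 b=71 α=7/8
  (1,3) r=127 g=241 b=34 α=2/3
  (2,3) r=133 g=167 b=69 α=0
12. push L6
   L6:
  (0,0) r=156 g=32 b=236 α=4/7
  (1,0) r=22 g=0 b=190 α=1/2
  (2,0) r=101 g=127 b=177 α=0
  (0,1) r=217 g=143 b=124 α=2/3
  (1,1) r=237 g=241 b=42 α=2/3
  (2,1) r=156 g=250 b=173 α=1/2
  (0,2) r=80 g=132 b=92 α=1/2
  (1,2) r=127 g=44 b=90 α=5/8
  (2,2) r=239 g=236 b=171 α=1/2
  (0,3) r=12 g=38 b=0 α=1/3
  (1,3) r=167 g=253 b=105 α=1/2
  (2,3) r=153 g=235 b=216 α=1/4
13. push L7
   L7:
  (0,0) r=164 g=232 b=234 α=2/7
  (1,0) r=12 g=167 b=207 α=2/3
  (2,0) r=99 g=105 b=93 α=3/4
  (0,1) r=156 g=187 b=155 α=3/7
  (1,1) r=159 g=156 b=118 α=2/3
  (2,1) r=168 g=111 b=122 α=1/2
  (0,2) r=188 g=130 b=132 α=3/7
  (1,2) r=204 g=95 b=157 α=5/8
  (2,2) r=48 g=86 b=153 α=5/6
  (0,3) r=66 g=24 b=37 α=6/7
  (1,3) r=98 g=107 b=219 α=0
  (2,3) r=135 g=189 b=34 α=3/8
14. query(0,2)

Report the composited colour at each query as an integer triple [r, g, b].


at x=0,y=0 over L1,L2:
after L1 α=1/2: [101, 197/2, 65/2]
after L2 α=1/7: [802/7, 683/7, 241/7]
→ [115, 98, 34]

query (0,3) [L1,L2] — begin 0,0,0
after L1 α=5/7: [75, 375/7, 15/7]
after L2 α=1/5: [89, 2368/35, 648/35]
→ [89, 68, 19]

query (2,0) [L1,L2] — begin 0,0,0
after L1 α=3/5: [597/5, 288/5, 3]
after L2 α=1: [26, 42, 237]
= [26, 42, 237]

query (0,3) [L1,L3] — begin 0,0,0
+L1 (α=5/7) → [75, 375/7, 15/7]
+L3 (α=0) → [75, 375/7, 15/7]
→ [75, 54, 2]

query (1,0) [L1,L3,L4] — begin 0,0,0
after L1 α=1/2: [54, 125, 69/2]
after L3 α=2/3: [550/3, 347/3, 271/2]
after L4 α=1/2: [1009/6, 496/3, 389/4]
= [168, 165, 97]

query (0,2) [L1,L3,L4,L5,L6,L7] — begin 0,0,0
L1 α=1/4: [237/4, 77/2, 48]
L3 α=4/5: [3069/20, 477/10, 172/5]
L4 α=1: [200, 231, 134]
L5 α=1/2: [405/2, 255/2, 96]
L6 α=1/2: [565/4, 519/4, 94]
L7 α=3/7: [1129/7, 909/7, 772/7]
→ [161, 130, 110]


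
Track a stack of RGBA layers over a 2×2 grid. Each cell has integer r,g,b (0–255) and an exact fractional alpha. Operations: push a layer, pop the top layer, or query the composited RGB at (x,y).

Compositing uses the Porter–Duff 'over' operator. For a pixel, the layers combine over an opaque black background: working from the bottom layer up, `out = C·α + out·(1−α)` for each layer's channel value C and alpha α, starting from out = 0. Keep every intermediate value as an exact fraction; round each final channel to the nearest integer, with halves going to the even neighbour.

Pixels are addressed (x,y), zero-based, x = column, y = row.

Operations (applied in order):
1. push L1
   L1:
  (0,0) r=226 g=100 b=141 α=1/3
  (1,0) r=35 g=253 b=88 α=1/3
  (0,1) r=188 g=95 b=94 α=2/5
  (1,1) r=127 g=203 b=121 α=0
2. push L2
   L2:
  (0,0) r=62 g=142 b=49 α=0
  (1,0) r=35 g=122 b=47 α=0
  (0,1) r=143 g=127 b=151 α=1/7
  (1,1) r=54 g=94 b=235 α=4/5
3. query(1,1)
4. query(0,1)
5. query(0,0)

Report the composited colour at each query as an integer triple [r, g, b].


query (1,1) [L1,L2] — begin 0,0,0
after L1 α=0: [0, 0, 0]
after L2 α=4/5: [216/5, 376/5, 188]
→ [43, 75, 188]

(0,1) stack=L1,L2; from [0,0,0]:
after L1 α=2/5: [376/5, 38, 188/5]
after L2 α=1/7: [2971/35, 355/7, 269/5]
→ [85, 51, 54]

at x=0,y=0 over L1,L2:
+L1 (α=1/3) → [226/3, 100/3, 47]
+L2 (α=0) → [226/3, 100/3, 47]
rounded: [75, 33, 47]


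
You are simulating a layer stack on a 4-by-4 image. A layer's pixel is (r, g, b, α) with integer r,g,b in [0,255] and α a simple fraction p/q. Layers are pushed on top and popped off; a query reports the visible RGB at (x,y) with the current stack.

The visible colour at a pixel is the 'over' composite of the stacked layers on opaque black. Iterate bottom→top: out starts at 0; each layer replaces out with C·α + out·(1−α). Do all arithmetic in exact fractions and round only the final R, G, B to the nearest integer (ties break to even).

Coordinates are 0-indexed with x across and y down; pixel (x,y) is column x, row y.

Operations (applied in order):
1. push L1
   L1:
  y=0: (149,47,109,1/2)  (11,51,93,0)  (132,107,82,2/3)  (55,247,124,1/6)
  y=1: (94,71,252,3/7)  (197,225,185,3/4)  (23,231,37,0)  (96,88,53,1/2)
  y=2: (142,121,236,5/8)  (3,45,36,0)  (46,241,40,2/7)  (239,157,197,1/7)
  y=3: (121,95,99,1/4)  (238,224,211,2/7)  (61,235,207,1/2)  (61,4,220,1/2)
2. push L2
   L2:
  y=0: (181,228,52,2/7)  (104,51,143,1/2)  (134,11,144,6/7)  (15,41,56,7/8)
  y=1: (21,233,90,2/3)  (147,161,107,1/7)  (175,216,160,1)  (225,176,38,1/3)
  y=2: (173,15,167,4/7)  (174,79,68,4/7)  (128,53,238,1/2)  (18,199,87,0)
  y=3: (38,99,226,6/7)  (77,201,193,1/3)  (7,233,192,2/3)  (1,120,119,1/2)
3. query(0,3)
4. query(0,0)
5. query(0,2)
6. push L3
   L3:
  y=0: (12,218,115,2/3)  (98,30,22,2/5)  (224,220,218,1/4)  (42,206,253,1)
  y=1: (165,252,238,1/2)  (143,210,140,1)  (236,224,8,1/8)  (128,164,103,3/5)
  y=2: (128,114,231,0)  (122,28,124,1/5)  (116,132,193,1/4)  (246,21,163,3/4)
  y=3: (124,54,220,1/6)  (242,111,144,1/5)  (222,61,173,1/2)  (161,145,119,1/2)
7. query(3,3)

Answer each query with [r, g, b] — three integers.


query (0,3) [L1,L2] — begin 0,0,0
after L1 α=1/4: [121/4, 95/4, 99/4]
after L2 α=6/7: [1033/28, 353/4, 789/4]
rounded: [37, 88, 197]

at x=0,y=0 over L1,L2:
+L1 (α=1/2) → [149/2, 47/2, 109/2]
+L2 (α=2/7) → [1469/14, 1147/14, 753/14]
rounded: [105, 82, 54]

query (0,2) [L1,L2] — begin 0,0,0
L1 α=5/8: [355/4, 605/8, 295/2]
L2 α=4/7: [3833/28, 2295/56, 2221/14]
→ [137, 41, 159]

query (3,3) [L1,L2,L3] — begin 0,0,0
+L1 (α=1/2) → [61/2, 2, 110]
+L2 (α=1/2) → [63/4, 61, 229/2]
+L3 (α=1/2) → [707/8, 103, 467/4]
→ [88, 103, 117]


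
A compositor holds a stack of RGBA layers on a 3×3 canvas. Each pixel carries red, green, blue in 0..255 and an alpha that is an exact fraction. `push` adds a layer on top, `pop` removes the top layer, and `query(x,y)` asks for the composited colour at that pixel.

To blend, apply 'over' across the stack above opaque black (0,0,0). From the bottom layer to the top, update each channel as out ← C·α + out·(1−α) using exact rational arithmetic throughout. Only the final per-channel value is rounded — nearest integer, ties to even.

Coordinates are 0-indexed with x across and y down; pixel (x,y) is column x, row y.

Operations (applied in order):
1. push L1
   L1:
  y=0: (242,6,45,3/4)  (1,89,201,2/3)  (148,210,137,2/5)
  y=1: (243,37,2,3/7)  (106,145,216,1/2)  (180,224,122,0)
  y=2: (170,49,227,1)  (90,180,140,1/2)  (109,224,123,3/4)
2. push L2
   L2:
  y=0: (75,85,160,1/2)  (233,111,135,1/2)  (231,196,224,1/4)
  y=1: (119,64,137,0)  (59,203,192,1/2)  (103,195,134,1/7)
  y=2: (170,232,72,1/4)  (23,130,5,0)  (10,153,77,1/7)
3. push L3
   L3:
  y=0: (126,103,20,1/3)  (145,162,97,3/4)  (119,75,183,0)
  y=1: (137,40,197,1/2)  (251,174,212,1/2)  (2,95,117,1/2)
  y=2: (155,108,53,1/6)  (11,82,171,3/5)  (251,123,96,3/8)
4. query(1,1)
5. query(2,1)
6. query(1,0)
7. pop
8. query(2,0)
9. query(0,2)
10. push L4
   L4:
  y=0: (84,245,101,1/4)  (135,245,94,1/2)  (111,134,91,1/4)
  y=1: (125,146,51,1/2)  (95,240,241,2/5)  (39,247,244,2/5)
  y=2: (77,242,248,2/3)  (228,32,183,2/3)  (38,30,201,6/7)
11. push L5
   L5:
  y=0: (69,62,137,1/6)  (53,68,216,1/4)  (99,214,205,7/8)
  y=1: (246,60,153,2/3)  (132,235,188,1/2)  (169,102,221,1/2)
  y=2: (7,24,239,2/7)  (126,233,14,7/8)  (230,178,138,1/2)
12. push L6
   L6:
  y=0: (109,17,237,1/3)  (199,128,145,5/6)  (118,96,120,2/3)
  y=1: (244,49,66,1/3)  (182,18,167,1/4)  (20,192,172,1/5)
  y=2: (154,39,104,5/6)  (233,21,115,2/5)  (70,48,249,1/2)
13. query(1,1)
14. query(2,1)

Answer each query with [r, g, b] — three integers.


at x=1,y=1 over L1,L2,L3:
+L1 (α=1/2) → [53, 145/2, 108]
+L2 (α=1/2) → [56, 551/4, 150]
+L3 (α=1/2) → [307/2, 1247/8, 181]
→ [154, 156, 181]

query (2,1) [L1,L2,L3] — begin 0,0,0
L1 α=0: [0, 0, 0]
L2 α=1/7: [103/7, 195/7, 134/7]
L3 α=1/2: [117/14, 430/7, 953/14]
→ [8, 61, 68]

query (1,0) [L1,L2,L3] — begin 0,0,0
after L1 α=2/3: [2/3, 178/3, 134]
after L2 α=1/2: [701/6, 511/6, 269/2]
after L3 α=3/4: [3311/24, 3427/24, 851/8]
= [138, 143, 106]

(2,0) stack=L1,L2; from [0,0,0]:
+L1 (α=2/5) → [296/5, 84, 274/5]
+L2 (α=1/4) → [2043/20, 112, 971/10]
rounded: [102, 112, 97]

query (0,2) [L1,L2] — begin 0,0,0
L1 α=1: [170, 49, 227]
L2 α=1/4: [170, 379/4, 753/4]
→ [170, 95, 188]

at x=1,y=1 over L1,L2,L4,L5,L6:
+L1 (α=1/2) → [53, 145/2, 108]
+L2 (α=1/2) → [56, 551/4, 150]
+L4 (α=2/5) → [358/5, 3573/20, 932/5]
+L5 (α=1/2) → [509/5, 8273/40, 936/5]
+L6 (α=1/4) → [2437/20, 25539/160, 3643/20]
= [122, 160, 182]

(2,1) stack=L1,L2,L4,L5,L6; from [0,0,0]:
after L1 α=0: [0, 0, 0]
after L2 α=1/7: [103/7, 195/7, 134/7]
after L4 α=2/5: [171/7, 4043/35, 3818/35]
after L5 α=1/2: [677/7, 7613/70, 11553/70]
after L6 α=1/5: [2848/35, 21946/175, 29126/175]
→ [81, 125, 166]
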